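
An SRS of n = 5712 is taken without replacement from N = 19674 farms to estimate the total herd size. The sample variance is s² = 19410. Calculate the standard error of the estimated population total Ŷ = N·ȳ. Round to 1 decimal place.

30551.9

Var(Ŷ) = N²·Var(ȳ) = N²·(1 − n/N)·s²/n.
f = 5712/19674 = 0.29033242; Var(ȳ) = 0.70966758·19410/5712 = 2.411528.
Var(Ŷ) = 19674² · 2.411528 = 9.3342116 × 10^8.
SE(Ŷ) = √(9.3342116 × 10^8) = 30551.9.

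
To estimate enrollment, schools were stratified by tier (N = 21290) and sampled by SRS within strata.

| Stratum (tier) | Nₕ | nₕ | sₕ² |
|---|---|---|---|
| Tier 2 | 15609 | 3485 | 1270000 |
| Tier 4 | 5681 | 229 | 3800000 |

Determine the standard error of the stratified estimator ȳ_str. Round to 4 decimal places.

35.8616

Var(ȳ_str) = Σₕ Wₕ²(1 − fₕ)sₕ²/nₕ with Wₕ = Nₕ/N, N = 21290.
Tier 2: Wₕ = 0.73316111; term = 0.73316111²·(1 − 0.22326863)·1270000/3485 = 152.14953.
Tier 4: Wₕ = 0.26683889; term = 0.26683889²·(1 − 0.04030980)·3800000/229 = 1133.907.
Sum = 1286.0565.
SE = √(1286.0565) = 35.8616.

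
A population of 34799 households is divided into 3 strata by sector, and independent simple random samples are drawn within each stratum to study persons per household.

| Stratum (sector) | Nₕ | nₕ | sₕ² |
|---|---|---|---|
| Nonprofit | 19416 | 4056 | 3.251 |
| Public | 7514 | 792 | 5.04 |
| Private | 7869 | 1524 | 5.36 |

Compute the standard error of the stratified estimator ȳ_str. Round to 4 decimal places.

0.0247

Var(ȳ_str) = Σₕ Wₕ²(1 − fₕ)sₕ²/nₕ with Wₕ = Nₕ/N, N = 34799.
Nonprofit: Wₕ = 0.55794707; term = 0.55794707²·(1 − 0.20889988)·3.251/4056 = 1.9739515 × 10^-4.
Public: Wₕ = 0.21592574; term = 0.21592574²·(1 − 0.10540325)·5.04/792 = 2.6542482 × 10^-4.
Private: Wₕ = 0.22612719; term = 0.22612719²·(1 − 0.19367137)·5.36/1524 = 1.4500984 × 10^-4.
Sum = 6.0782981 × 10^-4.
SE = √(6.0782981 × 10^-4) = 0.0247.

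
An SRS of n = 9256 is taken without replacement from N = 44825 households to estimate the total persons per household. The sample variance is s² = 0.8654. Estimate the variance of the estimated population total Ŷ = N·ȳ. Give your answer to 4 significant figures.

149100

Var(Ŷ) = N²·Var(ȳ) = N²·(1 − n/N)·s²/n.
f = 9256/44825 = 0.20649191; Var(ȳ) = 0.79350809·0.8654/9256 = 7.418992 × 10^-5.
Var(Ŷ) = 44825² · (7.418992 × 10^-5) = 149068.37.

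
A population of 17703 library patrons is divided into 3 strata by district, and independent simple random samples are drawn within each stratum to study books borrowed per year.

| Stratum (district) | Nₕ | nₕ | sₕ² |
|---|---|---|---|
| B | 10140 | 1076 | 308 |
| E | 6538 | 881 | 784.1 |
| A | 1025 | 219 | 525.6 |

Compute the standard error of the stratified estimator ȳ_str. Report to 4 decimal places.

0.4419

Var(ȳ_str) = Σₕ Wₕ²(1 − fₕ)sₕ²/nₕ with Wₕ = Nₕ/N, N = 17703.
B: Wₕ = 0.57278427; term = 0.57278427²·(1 − 0.10611440)·308/1076 = 0.083946493.
E: Wₕ = 0.36931594; term = 0.36931594²·(1 − 0.13475069)·784.1/881 = 0.10503472.
A: Wₕ = 0.05789979; term = 0.05789979²·(1 − 0.21365854)·525.6/219 = 0.0063266879.
Sum = 0.1953079.
SE = √(0.1953079) = 0.4419.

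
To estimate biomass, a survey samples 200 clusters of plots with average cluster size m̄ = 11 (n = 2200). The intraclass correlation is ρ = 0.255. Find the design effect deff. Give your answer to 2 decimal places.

deff = 1 + (11 − 1)·0.255 = 1 + 2.55 = 3.55.

3.55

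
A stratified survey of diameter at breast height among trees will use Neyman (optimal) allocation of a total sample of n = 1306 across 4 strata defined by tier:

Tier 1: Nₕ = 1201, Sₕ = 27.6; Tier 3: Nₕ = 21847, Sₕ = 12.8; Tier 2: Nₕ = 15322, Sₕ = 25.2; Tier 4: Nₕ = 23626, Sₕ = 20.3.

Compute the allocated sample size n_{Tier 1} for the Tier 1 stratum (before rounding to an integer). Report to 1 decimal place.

36.7

Neyman allocation: nₕ = n·NₕSₕ / Σⱼ NⱼSⱼ.
Σ NⱼSⱼ = 1201·27.6 + 21847·12.8 + 15322·25.2 + 23626·20.3 = 1.1785114 × 10^6.
n_{Tier 1} = 1306·1201·27.6 / (1.1785114 × 10^6) = 36.7.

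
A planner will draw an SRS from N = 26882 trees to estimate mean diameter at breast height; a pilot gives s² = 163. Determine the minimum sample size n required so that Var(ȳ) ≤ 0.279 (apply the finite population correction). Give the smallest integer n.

Without fpc, n₀ = s²/D = 163/0.279 = 584.2294.
With fpc, (1 − n/N)·s²/n ≤ D requires n ≥ n₀/(1 + n₀/N) = 584.2294/(1 + 584.2294/26882) = 571.8024.
Rounding up, n = 572.

572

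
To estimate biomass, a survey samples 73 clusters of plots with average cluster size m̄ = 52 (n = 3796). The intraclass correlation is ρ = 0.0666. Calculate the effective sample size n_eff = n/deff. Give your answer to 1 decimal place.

863.4

deff = 1 + (52 − 1)·0.0666 = 1 + 3.3966 = 4.3966.
n_eff = 3796 / 4.3966 = 863.4.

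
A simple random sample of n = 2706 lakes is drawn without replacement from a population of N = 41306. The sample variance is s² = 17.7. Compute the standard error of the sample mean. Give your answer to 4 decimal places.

Under SRS without replacement, Var(ȳ) = (1 − f)·s²/n with f = n/N = 2706/41306 = 0.06551106.
Var(ȳ) = (1 − 0.06551106)·17.7/2706 = 0.93448894·0.00654102 = 0.0061125108.
SE(ȳ) = √(0.0061125108) = 0.0782.

0.0782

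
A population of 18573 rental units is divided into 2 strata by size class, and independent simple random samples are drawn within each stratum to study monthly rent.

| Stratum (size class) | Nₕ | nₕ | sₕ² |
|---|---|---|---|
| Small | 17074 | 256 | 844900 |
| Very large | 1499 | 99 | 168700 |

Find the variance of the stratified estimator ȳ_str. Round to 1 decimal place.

2757.7

Var(ȳ_str) = Σₕ Wₕ²(1 − fₕ)sₕ²/nₕ with Wₕ = Nₕ/N, N = 18573.
Small: Wₕ = 0.91929144; term = 0.91929144²·(1 − 0.01499356)·844900/256 = 2747.3302.
Very large: Wₕ = 0.08070856; term = 0.08070856²·(1 − 0.06604403)·168700/99 = 10.366817.
Sum = 2757.697.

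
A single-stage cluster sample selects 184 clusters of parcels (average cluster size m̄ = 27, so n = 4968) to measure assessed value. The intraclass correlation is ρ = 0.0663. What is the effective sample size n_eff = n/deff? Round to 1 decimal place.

1823.9

deff = 1 + (27 − 1)·0.0663 = 1 + 1.7238 = 2.7238.
n_eff = 4968 / 2.7238 = 1823.9.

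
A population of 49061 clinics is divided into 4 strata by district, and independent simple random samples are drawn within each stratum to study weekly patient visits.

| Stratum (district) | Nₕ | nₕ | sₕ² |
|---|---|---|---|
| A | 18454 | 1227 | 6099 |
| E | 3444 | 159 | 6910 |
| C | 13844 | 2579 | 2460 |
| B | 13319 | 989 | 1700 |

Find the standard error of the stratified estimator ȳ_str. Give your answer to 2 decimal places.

Var(ȳ_str) = Σₕ Wₕ²(1 − fₕ)sₕ²/nₕ with Wₕ = Nₕ/N, N = 49061.
A: Wₕ = 0.37614398; term = 0.37614398²·(1 − 0.06648965)·6099/1227 = 0.65651016.
E: Wₕ = 0.07019832; term = 0.07019832²·(1 − 0.04616725)·6910/159 = 0.20427097.
C: Wₕ = 0.28217933; term = 0.28217933²·(1 − 0.18629009)·2460/2579 = 0.061802175.
B: Wₕ = 0.27147836; term = 0.27147836²·(1 − 0.07425482)·1700/989 = 0.11727746.
Sum = 1.0398608.
SE = √(1.0398608) = 1.02.

1.02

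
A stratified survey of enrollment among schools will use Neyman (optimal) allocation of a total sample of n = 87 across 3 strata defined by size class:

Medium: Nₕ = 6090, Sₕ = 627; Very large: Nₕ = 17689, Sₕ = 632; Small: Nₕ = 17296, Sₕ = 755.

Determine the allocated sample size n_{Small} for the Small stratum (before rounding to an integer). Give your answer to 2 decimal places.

40.49

Neyman allocation: nₕ = n·NₕSₕ / Σⱼ NⱼSⱼ.
Σ NⱼSⱼ = 6090·627 + 17689·632 + 17296·755 = 2.8056358 × 10^7.
n_{Small} = 87·17296·755 / (2.8056358 × 10^7) = 40.49.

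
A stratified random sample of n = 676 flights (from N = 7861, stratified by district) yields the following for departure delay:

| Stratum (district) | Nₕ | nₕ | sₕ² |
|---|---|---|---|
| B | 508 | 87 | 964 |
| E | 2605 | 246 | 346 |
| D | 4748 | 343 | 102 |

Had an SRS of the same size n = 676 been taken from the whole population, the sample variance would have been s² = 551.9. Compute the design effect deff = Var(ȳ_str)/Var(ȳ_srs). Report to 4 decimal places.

Var(ȳ_str) = Σ Wₕ²(1−fₕ)sₕ²/nₕ with Wₕ = Nₕ/7861:
  B: (508/7861)²·(1−87/508)·964/87 = 0.038348466
  E: (2605/7861)²·(1−246/2605)·346/246 = 0.13986887
  D: (4748/7861)²·(1−343/4748)·102/343 = 0.10064845
  → Var(ȳ_str) = 0.27886579.
Var(ȳ_srs) = (1 − 676/7861)·551.9/676 = 0.74621277.
deff = 0.27886579 / 0.74621277 = 0.3737.

0.3737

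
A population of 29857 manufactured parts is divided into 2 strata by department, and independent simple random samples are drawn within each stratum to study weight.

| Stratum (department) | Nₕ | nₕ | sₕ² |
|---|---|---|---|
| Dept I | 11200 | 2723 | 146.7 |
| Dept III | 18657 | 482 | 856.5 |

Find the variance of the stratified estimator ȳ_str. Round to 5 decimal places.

0.68167

Var(ȳ_str) = Σₕ Wₕ²(1 − fₕ)sₕ²/nₕ with Wₕ = Nₕ/N, N = 29857.
Dept I: Wₕ = 0.37512141; term = 0.37512141²·(1 − 0.24312500)·146.7/2723 = 0.0057378652.
Dept III: Wₕ = 0.62487859; term = 0.62487859²·(1 − 0.02583481)·856.5/482 = 0.67593389.
Sum = 0.68167176.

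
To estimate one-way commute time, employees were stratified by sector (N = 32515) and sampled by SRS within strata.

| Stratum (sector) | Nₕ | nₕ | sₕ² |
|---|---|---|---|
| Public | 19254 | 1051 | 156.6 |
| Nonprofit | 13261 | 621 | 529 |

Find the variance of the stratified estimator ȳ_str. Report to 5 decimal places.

Var(ȳ_str) = Σₕ Wₕ²(1 − fₕ)sₕ²/nₕ with Wₕ = Nₕ/N, N = 32515.
Public: Wₕ = 0.59215747; term = 0.59215747²·(1 − 0.05458606)·156.6/1051 = 0.049395281.
Nonprofit: Wₕ = 0.40784253; term = 0.40784253²·(1 − 0.04682905)·529/621 = 0.13505787.
Sum = 0.18445315.

0.18445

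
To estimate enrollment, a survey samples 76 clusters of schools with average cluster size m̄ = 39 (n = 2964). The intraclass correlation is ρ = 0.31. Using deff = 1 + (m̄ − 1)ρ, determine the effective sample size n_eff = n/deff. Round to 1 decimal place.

deff = 1 + (39 − 1)·0.31 = 1 + 11.78 = 12.78.
n_eff = 2964 / 12.78 = 231.9.

231.9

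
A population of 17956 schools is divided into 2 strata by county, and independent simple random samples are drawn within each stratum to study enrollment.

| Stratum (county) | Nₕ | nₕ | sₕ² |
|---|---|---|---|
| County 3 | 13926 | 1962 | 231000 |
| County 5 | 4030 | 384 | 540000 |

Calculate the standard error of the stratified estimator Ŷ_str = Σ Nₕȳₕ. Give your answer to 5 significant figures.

Var(Ŷ_str) = Σₕ Nₕ²(1 − fₕ)sₕ²/nₕ.
County 3: 13926²·(1 − 1962/13926)·231000/1962 = 1.961624 × 10^10.
County 5: 4030²·(1 − 384/4030)·540000/384 = 2.0662566 × 10^10.
Sum = 4.0278806 × 10^10.
SE = √(4.0278806 × 10^10) = 200700.

200700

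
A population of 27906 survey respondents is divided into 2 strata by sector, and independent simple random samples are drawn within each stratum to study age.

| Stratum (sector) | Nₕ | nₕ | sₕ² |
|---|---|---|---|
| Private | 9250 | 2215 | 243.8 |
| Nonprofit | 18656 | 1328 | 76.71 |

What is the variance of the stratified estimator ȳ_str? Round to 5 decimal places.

0.03318

Var(ȳ_str) = Σₕ Wₕ²(1 − fₕ)sₕ²/nₕ with Wₕ = Nₕ/N, N = 27906.
Private: Wₕ = 0.33146993; term = 0.33146993²·(1 − 0.23945946)·243.8/2215 = 0.0091975176.
Nonprofit: Wₕ = 0.66853007; term = 0.66853007²·(1 − 0.07118353)·76.71/1328 = 0.023978704.
Sum = 0.033176222.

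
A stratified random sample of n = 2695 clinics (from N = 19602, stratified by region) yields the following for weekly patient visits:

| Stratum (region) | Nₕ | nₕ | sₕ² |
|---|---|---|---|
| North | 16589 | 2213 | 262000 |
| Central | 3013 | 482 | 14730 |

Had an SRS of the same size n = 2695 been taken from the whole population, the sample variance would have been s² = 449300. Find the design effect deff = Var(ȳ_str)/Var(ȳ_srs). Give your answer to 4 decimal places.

0.5152

Var(ȳ_str) = Σ Wₕ²(1−fₕ)sₕ²/nₕ with Wₕ = Nₕ/19602:
  North: (16589/19602)²·(1−2213/16589)·262000/2213 = 73.481393
  Central: (3013/19602)²·(1−482/3013)·14730/482 = 0.60652152
  → Var(ȳ_str) = 74.087915.
Var(ȳ_srs) = (1 − 2695/19602)·449300/2695 = 143.79501.
deff = 74.087915 / 143.79501 = 0.5152.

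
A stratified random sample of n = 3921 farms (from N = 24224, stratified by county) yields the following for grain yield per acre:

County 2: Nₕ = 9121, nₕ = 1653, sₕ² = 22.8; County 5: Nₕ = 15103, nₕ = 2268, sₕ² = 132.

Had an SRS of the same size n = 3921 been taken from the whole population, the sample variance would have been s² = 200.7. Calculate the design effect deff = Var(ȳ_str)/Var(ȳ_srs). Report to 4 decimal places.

Var(ȳ_str) = Σ Wₕ²(1−fₕ)sₕ²/nₕ with Wₕ = Nₕ/24224:
  County 2: (9121/24224)²·(1−1653/9121)·22.8/1653 = 0.0016010948
  County 5: (15103/24224)²·(1−2268/15103)·132/2268 = 0.019226413
  → Var(ȳ_str) = 0.020827508.
Var(ȳ_srs) = (1 − 3921/24224)·200.7/3921 = 0.04290075.
deff = 0.020827508 / 0.04290075 = 0.4855.

0.4855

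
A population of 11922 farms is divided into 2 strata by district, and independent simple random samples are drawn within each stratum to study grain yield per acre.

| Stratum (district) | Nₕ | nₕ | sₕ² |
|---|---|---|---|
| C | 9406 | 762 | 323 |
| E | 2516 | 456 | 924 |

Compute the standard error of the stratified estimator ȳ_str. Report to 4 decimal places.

0.5625

Var(ȳ_str) = Σₕ Wₕ²(1 − fₕ)sₕ²/nₕ with Wₕ = Nₕ/N, N = 11922.
C: Wₕ = 0.78896158; term = 0.78896158²·(1 − 0.08101212)·323/762 = 0.24247616.
E: Wₕ = 0.21103842; term = 0.21103842²·(1 − 0.18124006)·924/456 = 0.073890184.
Sum = 0.31636634.
SE = √(0.31636634) = 0.5625.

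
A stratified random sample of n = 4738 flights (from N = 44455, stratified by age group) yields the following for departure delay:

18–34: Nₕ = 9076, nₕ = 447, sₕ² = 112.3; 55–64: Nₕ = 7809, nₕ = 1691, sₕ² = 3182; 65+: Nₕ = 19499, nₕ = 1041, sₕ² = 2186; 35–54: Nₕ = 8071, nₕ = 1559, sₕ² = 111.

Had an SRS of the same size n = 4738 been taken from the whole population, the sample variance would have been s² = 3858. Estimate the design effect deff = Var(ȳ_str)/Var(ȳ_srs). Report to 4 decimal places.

0.6045

Var(ȳ_str) = Σ Wₕ²(1−fₕ)sₕ²/nₕ with Wₕ = Nₕ/44455:
  18–34: (9076/44455)²·(1−447/9076)·112.3/447 = 0.0099560246
  55–64: (7809/44455)²·(1−1691/7809)·3182/1691 = 0.04549045
  65+: (19499/44455)²·(1−1041/19499)·2186/1041 = 0.38243284
  35–54: (8071/44455)²·(1−1559/8071)·111/1559 = 0.0018935526
  → Var(ȳ_str) = 0.43977287.
Var(ȳ_srs) = (1 − 4738/44455)·3858/4738 = 0.72748323.
deff = 0.43977287 / 0.72748323 = 0.6045.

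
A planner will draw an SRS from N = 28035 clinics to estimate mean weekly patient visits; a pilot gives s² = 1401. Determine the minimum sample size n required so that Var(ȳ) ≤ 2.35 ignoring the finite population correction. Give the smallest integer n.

Without fpc, n₀ = s²/D = 1401/2.35 = 596.1702.
Rounding up, n = 597.

597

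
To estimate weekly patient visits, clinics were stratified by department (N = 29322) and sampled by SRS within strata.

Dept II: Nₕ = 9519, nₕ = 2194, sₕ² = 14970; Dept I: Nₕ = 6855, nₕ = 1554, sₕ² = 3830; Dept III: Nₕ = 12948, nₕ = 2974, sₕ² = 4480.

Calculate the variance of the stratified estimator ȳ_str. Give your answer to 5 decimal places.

0.88378

Var(ȳ_str) = Σₕ Wₕ²(1 − fₕ)sₕ²/nₕ with Wₕ = Nₕ/N, N = 29322.
Dept II: Wₕ = 0.32463679; term = 0.32463679²·(1 − 0.23048640)·14970/2194 = 0.55334623.
Dept I: Wₕ = 0.23378351; term = 0.23378351²·(1 − 0.22669584)·3830/1554 = 0.10416597.
Dept III: Wₕ = 0.44157970; term = 0.44157970²·(1 − 0.22968798)·4480/2974 = 0.22626737.
Sum = 0.88377957.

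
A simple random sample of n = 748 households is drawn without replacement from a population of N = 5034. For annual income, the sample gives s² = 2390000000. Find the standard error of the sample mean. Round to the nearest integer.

1649

Under SRS without replacement, Var(ȳ) = (1 − f)·s²/n with f = n/N = 748/5034 = 0.14858959.
Var(ȳ) = (1 − 0.14858959)·2390000000/748 = 0.85141041·3.1951872 × 10^6 = 2.7204156 × 10^6.
SE(ȳ) = √(2.7204156 × 10^6) = 1649.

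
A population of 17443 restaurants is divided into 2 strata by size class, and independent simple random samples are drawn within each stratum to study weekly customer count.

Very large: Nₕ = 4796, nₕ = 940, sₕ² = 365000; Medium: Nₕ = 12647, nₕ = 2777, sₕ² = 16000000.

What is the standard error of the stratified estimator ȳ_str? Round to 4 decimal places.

48.8608

Var(ȳ_str) = Σₕ Wₕ²(1 − fₕ)sₕ²/nₕ with Wₕ = Nₕ/N, N = 17443.
Very large: Wₕ = 0.27495270; term = 0.27495270²·(1 − 0.19599666)·365000/940 = 23.601459.
Medium: Wₕ = 0.72504730; term = 0.72504730²·(1 − 0.21957777)·16000000/2777 = 2363.7765.
Sum = 2387.378.
SE = √(2387.378) = 48.8608.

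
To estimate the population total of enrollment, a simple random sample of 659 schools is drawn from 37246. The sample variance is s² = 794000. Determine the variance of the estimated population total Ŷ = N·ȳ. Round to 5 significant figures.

1.6419 × 10^12

Var(Ŷ) = N²·Var(ȳ) = N²·(1 − n/N)·s²/n.
f = 659/37246 = 0.01769318; Var(ȳ) = 0.98230682·794000/659 = 1183.5381.
Var(Ŷ) = 37246² · 1183.5381 = 1.6418804 × 10^12.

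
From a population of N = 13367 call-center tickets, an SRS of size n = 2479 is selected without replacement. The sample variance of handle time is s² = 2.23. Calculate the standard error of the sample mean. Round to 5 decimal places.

0.02707

Under SRS without replacement, Var(ȳ) = (1 − f)·s²/n with f = n/N = 2479/13367 = 0.18545672.
Var(ȳ) = (1 − 0.18545672)·2.23/2479 = 0.81454328·8.9955627 × 10^-4 = 7.3272752 × 10^-4.
SE(ȳ) = √(7.3272752 × 10^-4) = 0.02707.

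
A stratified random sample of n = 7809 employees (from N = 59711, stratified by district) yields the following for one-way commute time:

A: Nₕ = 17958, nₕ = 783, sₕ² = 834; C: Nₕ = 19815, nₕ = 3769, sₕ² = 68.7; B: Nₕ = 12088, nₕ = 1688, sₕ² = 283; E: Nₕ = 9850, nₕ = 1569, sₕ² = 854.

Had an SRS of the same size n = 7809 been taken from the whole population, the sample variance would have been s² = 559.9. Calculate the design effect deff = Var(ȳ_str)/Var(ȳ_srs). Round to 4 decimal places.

1.7992

Var(ȳ_str) = Σ Wₕ²(1−fₕ)sₕ²/nₕ with Wₕ = Nₕ/59711:
  A: (17958/59711)²·(1−783/17958)·834/783 = 0.092140447
  C: (19815/59711)²·(1−3769/19815)·68.7/3769 = 0.0016254843
  B: (12088/59711)²·(1−1688/12088)·283/1688 = 0.0059114374
  E: (9850/59711)²·(1−1569/9850)·854/1569 = 0.012452176
  → Var(ȳ_str) = 0.11212954.
Var(ȳ_srs) = (1 − 7809/59711)·559.9/7809 = 0.06232249.
deff = 0.11212954 / 0.06232249 = 1.7992.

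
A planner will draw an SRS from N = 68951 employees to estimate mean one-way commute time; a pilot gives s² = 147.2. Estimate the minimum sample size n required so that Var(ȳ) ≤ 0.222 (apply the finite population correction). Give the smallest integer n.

Without fpc, n₀ = s²/D = 147.2/0.222 = 663.0631.
With fpc, (1 − n/N)·s²/n ≤ D requires n ≥ n₀/(1 + n₀/N) = 663.0631/(1 + 663.0631/68951) = 656.7475.
Rounding up, n = 657.

657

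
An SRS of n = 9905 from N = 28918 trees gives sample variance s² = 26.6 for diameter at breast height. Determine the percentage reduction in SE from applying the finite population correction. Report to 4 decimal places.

18.9149

f = n/N = 9905/28918 = 0.34252023.
SE_no-fpc = √(s²/n) = 0.051821929; SE_fpc = √((1−f)s²/n) = 0.042019877.
Ratio = √(1−f) = 0.81085126. Reduction = 100·(1 − 0.81085126) = 18.9149%.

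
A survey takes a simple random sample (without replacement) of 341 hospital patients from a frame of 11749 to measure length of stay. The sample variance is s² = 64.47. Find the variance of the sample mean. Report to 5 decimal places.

0.18357

Under SRS without replacement, Var(ȳ) = (1 − f)·s²/n with f = n/N = 341/11749 = 0.02902375.
Var(ȳ) = (1 − 0.02902375)·64.47/341 = 0.97097625·0.18906158 = 0.18357431.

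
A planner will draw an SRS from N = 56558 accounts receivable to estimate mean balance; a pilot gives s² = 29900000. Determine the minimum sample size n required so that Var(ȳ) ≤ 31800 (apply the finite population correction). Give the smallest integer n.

Without fpc, n₀ = s²/D = 29900000/31800 = 940.2516.
With fpc, (1 − n/N)·s²/n ≤ D requires n ≥ n₀/(1 + n₀/N) = 940.2516/(1 + 940.2516/56558) = 924.8759.
Rounding up, n = 925.

925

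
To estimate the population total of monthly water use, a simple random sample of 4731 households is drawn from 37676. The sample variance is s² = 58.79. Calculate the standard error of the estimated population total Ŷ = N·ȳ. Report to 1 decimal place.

3927.4

Var(Ŷ) = N²·Var(ȳ) = N²·(1 − n/N)·s²/n.
f = 4731/37676 = 0.12557066; Var(ȳ) = 0.87442934·58.79/4731 = 0.010866138.
Var(Ŷ) = 37676² · 0.010866138 = 1.5424276 × 10^7.
SE(Ŷ) = √(1.5424276 × 10^7) = 3927.4.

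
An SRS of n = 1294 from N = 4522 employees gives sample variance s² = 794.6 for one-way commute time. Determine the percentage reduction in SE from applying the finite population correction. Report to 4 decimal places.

15.5107

f = n/N = 1294/4522 = 0.28615657.
SE_no-fpc = √(s²/n) = 0.78362294; SE_fpc = √((1−f)s²/n) = 0.66207719.
Ratio = √(1−f) = 0.84489256. Reduction = 100·(1 − 0.84489256) = 15.5107%.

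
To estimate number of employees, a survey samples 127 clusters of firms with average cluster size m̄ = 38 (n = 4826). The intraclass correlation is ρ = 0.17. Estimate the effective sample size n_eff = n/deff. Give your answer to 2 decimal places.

662.00

deff = 1 + (38 − 1)·0.17 = 1 + 6.29 = 7.29.
n_eff = 4826 / 7.29 = 662.00.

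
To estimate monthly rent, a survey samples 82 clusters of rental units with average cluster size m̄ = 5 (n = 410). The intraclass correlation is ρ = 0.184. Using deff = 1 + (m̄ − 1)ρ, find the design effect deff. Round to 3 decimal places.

1.736

deff = 1 + (5 − 1)·0.184 = 1 + 0.736 = 1.736.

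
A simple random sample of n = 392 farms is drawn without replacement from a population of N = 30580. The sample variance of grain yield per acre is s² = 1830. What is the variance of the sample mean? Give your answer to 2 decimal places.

Under SRS without replacement, Var(ȳ) = (1 − f)·s²/n with f = n/N = 392/30580 = 0.01281884.
Var(ȳ) = (1 − 0.01281884)·1830/392 = 0.98718116·4.6683673 = 4.6085243.

4.61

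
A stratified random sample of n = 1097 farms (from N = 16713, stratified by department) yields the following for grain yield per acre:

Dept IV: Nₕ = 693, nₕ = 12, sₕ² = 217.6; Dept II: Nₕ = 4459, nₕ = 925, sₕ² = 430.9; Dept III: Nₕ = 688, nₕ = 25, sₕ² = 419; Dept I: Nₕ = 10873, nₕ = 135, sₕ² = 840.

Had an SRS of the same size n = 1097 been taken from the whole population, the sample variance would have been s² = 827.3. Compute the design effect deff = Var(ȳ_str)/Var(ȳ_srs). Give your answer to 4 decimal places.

Var(ȳ_str) = Σ Wₕ²(1−fₕ)sₕ²/nₕ with Wₕ = Nₕ/16713:
  Dept IV: (693/16713)²·(1−12/693)·217.6/12 = 0.030637207
  Dept II: (4459/16713)²·(1−925/4459)·430.9/925 = 0.026280278
  Dept III: (688/16713)²·(1−25/688)·419/25 = 0.027369518
  Dept I: (10873/16713)²·(1−135/10873)·840/135 = 2.6008151
  → Var(ȳ_str) = 2.6851021.
Var(ȳ_srs) = (1 − 1097/16713)·827.3/1097 = 0.70464729.
deff = 2.6851021 / 0.70464729 = 3.8106.

3.8106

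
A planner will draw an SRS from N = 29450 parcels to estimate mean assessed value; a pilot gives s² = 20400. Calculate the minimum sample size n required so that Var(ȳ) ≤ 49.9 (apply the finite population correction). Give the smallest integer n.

Without fpc, n₀ = s²/D = 20400/49.9 = 408.8176.
With fpc, (1 − n/N)·s²/n ≤ D requires n ≥ n₀/(1 + n₀/N) = 408.8176/(1 + 408.8176/29450) = 403.2202.
Rounding up, n = 404.

404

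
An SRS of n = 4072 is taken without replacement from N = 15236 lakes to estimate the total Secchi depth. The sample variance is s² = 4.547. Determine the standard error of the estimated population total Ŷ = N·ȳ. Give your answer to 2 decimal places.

435.82

Var(Ŷ) = N²·Var(ȳ) = N²·(1 − n/N)·s²/n.
f = 4072/15236 = 0.26726175; Var(ȳ) = 0.73273825·4.547/4072 = 8.1821238 × 10^-4.
Var(Ŷ) = 15236² · (8.1821238 × 10^-4) = 189936.3.
SE(Ŷ) = √(189936.3) = 435.82.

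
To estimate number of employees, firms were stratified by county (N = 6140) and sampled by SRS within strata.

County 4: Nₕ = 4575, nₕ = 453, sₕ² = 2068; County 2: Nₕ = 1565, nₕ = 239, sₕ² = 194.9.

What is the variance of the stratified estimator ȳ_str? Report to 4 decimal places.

2.3285

Var(ȳ_str) = Σₕ Wₕ²(1 − fₕ)sₕ²/nₕ with Wₕ = Nₕ/N, N = 6140.
County 4: Wₕ = 0.74511401; term = 0.74511401²·(1 − 0.09901639)·2068/453 = 2.2835718.
County 2: Wₕ = 0.25488599; term = 0.25488599²·(1 − 0.15271565)·194.9/239 = 0.044888497.
Sum = 2.3284603.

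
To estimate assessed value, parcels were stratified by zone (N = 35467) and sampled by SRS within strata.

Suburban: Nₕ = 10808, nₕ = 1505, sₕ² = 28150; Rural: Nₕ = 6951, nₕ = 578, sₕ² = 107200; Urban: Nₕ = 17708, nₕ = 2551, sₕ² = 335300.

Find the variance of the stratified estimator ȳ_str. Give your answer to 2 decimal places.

Var(ȳ_str) = Σₕ Wₕ²(1 − fₕ)sₕ²/nₕ with Wₕ = Nₕ/N, N = 35467.
Suburban: Wₕ = 0.30473398; term = 0.30473398²·(1 − 0.13924870)·28150/1505 = 1.4950694.
Rural: Wₕ = 0.19598500; term = 0.19598500²·(1 − 0.08315350)·107200/578 = 6.5314445.
Urban: Wₕ = 0.49928102; term = 0.49928102²·(1 − 0.14405918)·335300/2551 = 28.045097.
Sum = 36.071611.

36.07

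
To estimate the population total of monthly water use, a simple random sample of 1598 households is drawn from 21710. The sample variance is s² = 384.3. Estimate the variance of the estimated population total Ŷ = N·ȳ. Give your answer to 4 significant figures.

Var(Ŷ) = N²·Var(ȳ) = N²·(1 − n/N)·s²/n.
f = 1598/21710 = 0.07360663; Var(ȳ) = 0.92639337·384.3/1598 = 0.22278659.
Var(Ŷ) = 21710² · 0.22278659 = 1.0500469 × 10^8.

1.050 × 10^8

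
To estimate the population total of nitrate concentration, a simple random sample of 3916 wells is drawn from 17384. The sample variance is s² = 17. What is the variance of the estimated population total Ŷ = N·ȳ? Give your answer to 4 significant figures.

Var(Ŷ) = N²·Var(ȳ) = N²·(1 − n/N)·s²/n.
f = 3916/17384 = 0.22526461; Var(ȳ) = 0.77473539·17/3916 = 0.0033632537.
Var(Ŷ) = 17384² · 0.0033632537 = 1.0163869 × 10^6.

1.016 × 10^6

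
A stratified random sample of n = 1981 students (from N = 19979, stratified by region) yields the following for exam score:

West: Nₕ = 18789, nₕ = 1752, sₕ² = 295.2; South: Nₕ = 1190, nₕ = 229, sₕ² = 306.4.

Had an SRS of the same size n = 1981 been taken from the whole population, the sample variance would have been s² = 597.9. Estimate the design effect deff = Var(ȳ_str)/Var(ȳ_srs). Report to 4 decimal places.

Var(ȳ_str) = Σ Wₕ²(1−fₕ)sₕ²/nₕ with Wₕ = Nₕ/19979:
  West: (18789/19979)²·(1−1752/18789)·295.2/1752 = 0.13512371
  South: (1190/19979)²·(1−229/1190)·306.4/229 = 0.0038333293
  → Var(ȳ_str) = 0.13895704.
Var(ȳ_srs) = (1 − 1981/19979)·597.9/1981 = 0.27189084.
deff = 0.13895704 / 0.27189084 = 0.5111.

0.5111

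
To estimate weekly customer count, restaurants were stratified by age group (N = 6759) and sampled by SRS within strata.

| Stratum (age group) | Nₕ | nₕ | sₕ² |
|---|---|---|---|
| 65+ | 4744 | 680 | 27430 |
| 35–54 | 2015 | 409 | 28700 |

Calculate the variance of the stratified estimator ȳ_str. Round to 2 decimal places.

21.99

Var(ȳ_str) = Σₕ Wₕ²(1 − fₕ)sₕ²/nₕ with Wₕ = Nₕ/N, N = 6759.
65+: Wₕ = 0.70187898; term = 0.70187898²·(1 − 0.14333895)·27430/680 = 17.02356.
35–54: Wₕ = 0.29812102; term = 0.29812102²·(1 − 0.20297767)·28700/409 = 4.9706626.
Sum = 21.994223.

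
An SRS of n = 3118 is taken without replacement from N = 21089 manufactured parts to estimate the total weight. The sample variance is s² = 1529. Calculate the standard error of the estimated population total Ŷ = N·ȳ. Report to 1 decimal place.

13632.6

Var(Ŷ) = N²·Var(ȳ) = N²·(1 − n/N)·s²/n.
f = 3118/21089 = 0.14784959; Var(ȳ) = 0.85215041·1529/3118 = 0.4178762.
Var(Ŷ) = 21089² · 0.4178762 = 1.8584874 × 10^8.
SE(Ŷ) = √(1.8584874 × 10^8) = 13632.6.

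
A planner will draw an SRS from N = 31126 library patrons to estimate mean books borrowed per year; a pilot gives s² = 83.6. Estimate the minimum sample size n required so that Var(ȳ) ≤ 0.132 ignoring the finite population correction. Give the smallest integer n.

634

Without fpc, n₀ = s²/D = 83.6/0.132 = 633.3333.
Rounding up, n = 634.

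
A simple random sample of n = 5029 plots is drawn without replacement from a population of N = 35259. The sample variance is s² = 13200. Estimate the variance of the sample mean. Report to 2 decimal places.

Under SRS without replacement, Var(ȳ) = (1 − f)·s²/n with f = n/N = 5029/35259 = 0.14263025.
Var(ȳ) = (1 − 0.14263025)·13200/5029 = 0.85736975·2.6247763 = 2.2504038.

2.25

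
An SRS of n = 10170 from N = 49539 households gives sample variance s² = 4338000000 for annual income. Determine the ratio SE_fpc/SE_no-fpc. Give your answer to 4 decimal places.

f = n/N = 10170/49539 = 0.20529280.
SE_no-fpc = √(s²/n) = 653.10694; SE_fpc = √((1−f)s²/n) = 582.22101.
Ratio = √(1−f) = 0.89146352.

0.8915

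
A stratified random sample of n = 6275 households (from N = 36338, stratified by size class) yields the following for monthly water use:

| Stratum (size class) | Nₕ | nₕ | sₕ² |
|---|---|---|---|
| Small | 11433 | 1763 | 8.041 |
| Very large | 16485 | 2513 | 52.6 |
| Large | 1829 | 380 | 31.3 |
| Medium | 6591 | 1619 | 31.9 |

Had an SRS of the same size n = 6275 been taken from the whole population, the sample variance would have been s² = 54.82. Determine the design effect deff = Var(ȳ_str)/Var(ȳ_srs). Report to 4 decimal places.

Var(ȳ_str) = Σ Wₕ²(1−fₕ)sₕ²/nₕ with Wₕ = Nₕ/36338:
  Small: (11433/36338)²·(1−1763/11433)·8.041/1763 = 3.8187602 × 10^-4
  Very large: (16485/36338)²·(1−2513/16485)·52.6/2513 = 0.0036510581
  Large: (1829/36338)²·(1−380/1829)·31.3/380 = 1.6531825 × 10^-4
  Medium: (6591/36338)²·(1−1619/6591)·31.9/1619 = 4.8899478 × 10^-4
  → Var(ȳ_str) = 0.0046872472.
Var(ȳ_srs) = (1 − 6275/36338)·54.82/6275 = 0.0072276414.
deff = 0.0046872472 / 0.0072276414 = 0.6485.

0.6485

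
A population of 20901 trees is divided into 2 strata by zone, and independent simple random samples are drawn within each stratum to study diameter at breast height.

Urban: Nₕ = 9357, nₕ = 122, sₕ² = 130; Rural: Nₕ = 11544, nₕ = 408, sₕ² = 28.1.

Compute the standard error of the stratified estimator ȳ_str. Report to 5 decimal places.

0.48067

Var(ȳ_str) = Σₕ Wₕ²(1 − fₕ)sₕ²/nₕ with Wₕ = Nₕ/N, N = 20901.
Urban: Wₕ = 0.44768193; term = 0.44768193²·(1 − 0.01303837)·130/122 = 0.21077686.
Rural: Wₕ = 0.55231807; term = 0.55231807²·(1 − 0.03534304)·28.1/408 = 0.020267378.
Sum = 0.23104424.
SE = √(0.23104424) = 0.48067.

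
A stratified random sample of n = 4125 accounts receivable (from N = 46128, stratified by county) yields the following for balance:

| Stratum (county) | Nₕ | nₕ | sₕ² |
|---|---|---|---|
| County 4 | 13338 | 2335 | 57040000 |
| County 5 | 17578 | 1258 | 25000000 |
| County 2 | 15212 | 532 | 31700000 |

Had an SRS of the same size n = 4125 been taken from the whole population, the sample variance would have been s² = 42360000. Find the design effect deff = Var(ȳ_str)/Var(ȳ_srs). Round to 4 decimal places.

1.1355

Var(ȳ_str) = Σ Wₕ²(1−fₕ)sₕ²/nₕ with Wₕ = Nₕ/46128:
  County 4: (13338/46128)²·(1−2335/13338)·57040000/2335 = 1684.8654
  County 5: (17578/46128)²·(1−1258/17578)·25000000/1258 = 2679.2901
  County 2: (15212/46128)²·(1−532/15212)·31700000/532 = 6253.6094
  → Var(ȳ_str) = 10617.765.
Var(ȳ_srs) = (1 − 4125/46128)·42360000/4125 = 9350.7767.
deff = 10617.765 / 9350.7767 = 1.1355.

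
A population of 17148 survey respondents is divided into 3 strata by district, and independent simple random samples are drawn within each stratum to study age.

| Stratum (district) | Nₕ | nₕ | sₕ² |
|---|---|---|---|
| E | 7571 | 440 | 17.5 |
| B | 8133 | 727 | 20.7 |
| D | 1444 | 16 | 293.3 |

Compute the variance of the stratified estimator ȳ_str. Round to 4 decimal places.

Var(ȳ_str) = Σₕ Wₕ²(1 − fₕ)sₕ²/nₕ with Wₕ = Nₕ/N, N = 17148.
E: Wₕ = 0.44150921; term = 0.44150921²·(1 − 0.05811650)·17.5/440 = 0.0073023409.
B: Wₕ = 0.47428272; term = 0.47428272²·(1 − 0.08938891)·20.7/727 = 0.0058323485.
D: Wₕ = 0.08420807; term = 0.08420807²·(1 − 0.01108033)·293.3/16 = 0.12854658.
Sum = 0.14168127.

0.1417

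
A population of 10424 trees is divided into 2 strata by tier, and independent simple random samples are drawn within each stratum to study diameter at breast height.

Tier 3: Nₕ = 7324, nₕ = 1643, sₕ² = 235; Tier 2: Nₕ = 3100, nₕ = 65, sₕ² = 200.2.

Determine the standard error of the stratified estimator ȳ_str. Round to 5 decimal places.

0.56697

Var(ȳ_str) = Σₕ Wₕ²(1 − fₕ)sₕ²/nₕ with Wₕ = Nₕ/N, N = 10424.
Tier 3: Wₕ = 0.70260936; term = 0.70260936²·(1 − 0.22433097)·235/1643 = 0.054768976.
Tier 2: Wₕ = 0.29739064; term = 0.29739064²·(1 − 0.02096774)·200.2/65 = 0.26668728.
Sum = 0.32145626.
SE = √(0.32145626) = 0.56697.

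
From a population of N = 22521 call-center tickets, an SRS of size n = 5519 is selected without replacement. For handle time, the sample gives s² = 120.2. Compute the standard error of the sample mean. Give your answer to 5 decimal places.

Under SRS without replacement, Var(ȳ) = (1 − f)·s²/n with f = n/N = 5519/22521 = 0.24506017.
Var(ȳ) = (1 − 0.24506017)·120.2/5519 = 0.75493983·0.021779308 = 0.016442067.
SE(ȳ) = √(0.016442067) = 0.12823.

0.12823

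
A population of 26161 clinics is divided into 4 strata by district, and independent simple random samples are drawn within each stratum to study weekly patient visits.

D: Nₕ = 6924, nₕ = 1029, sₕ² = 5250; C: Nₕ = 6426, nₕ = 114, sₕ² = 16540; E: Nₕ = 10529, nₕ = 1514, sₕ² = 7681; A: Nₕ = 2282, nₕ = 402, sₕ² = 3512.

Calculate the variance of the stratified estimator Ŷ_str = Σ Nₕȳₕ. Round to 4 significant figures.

Var(Ŷ_str) = Σₕ Nₕ²(1 − fₕ)sₕ²/nₕ.
D: 6924²·(1 − 1029/6924)·5250/1029 = 2.082499 × 10^8.
C: 6426²·(1 − 114/6426)·16540/114 = 5.8848902 × 10^9.
E: 10529²·(1 − 1514/10529)·7681/1514 = 4.8155373 × 10^8.
A: 2282²·(1 − 402/2282)·3512/402 = 3.7480204 × 10^7.
Sum = 6.612174 × 10^9.

6.612 × 10^9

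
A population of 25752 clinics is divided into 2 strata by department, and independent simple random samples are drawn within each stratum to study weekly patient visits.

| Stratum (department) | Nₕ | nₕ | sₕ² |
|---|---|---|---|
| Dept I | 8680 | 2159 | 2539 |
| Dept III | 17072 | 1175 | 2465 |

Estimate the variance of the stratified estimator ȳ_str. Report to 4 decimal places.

0.9589

Var(ȳ_str) = Σₕ Wₕ²(1 − fₕ)sₕ²/nₕ with Wₕ = Nₕ/N, N = 25752.
Dept I: Wₕ = 0.33706120; term = 0.33706120²·(1 − 0.24873272)·2539/2159 = 0.10037419.
Dept III: Wₕ = 0.66293880; term = 0.66293880²·(1 − 0.06882615)·2465/1175 = 0.85853243.
Sum = 0.95890662.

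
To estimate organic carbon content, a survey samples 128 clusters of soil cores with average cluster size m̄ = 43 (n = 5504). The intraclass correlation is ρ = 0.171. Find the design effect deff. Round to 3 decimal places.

deff = 1 + (43 − 1)·0.171 = 1 + 7.182 = 8.182.

8.182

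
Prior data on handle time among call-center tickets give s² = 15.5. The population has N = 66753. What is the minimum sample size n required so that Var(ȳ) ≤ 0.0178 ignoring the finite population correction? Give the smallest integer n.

871

Without fpc, n₀ = s²/D = 15.5/0.0178 = 870.7865.
Rounding up, n = 871.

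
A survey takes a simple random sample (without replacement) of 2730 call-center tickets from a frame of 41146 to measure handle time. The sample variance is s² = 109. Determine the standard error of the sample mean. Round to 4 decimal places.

Under SRS without replacement, Var(ȳ) = (1 − f)·s²/n with f = n/N = 2730/41146 = 0.06634910.
Var(ȳ) = (1 − 0.06634910)·109/2730 = 0.93365090·0.03992674 = 0.037277637.
SE(ȳ) = √(0.037277637) = 0.1931.

0.1931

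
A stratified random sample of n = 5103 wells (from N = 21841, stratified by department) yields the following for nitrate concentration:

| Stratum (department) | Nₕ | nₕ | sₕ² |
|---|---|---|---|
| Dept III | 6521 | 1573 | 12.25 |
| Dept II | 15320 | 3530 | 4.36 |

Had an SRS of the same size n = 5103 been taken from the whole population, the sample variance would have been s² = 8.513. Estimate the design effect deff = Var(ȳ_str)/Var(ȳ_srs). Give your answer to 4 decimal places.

0.7778

Var(ȳ_str) = Σ Wₕ²(1−fₕ)sₕ²/nₕ with Wₕ = Nₕ/21841:
  Dept III: (6521/21841)²·(1−1573/6521)·12.25/1573 = 5.2675203 × 10^-4
  Dept II: (15320/21841)²·(1−3530/15320)·4.36/3530 = 4.6766979 × 10^-4
  → Var(ȳ_str) = 9.9442182 × 10^-4.
Var(ȳ_srs) = (1 − 5103/21841)·8.513/5103 = 0.0012784628.
deff = (9.9442182 × 10^-4) / 0.0012784628 = 0.7778.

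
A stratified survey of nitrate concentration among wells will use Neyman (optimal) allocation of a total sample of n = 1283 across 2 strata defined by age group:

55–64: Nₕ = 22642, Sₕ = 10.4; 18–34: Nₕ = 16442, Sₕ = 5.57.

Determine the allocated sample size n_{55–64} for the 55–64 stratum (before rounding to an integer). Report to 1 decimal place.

Neyman allocation: nₕ = n·NₕSₕ / Σⱼ NⱼSⱼ.
Σ NⱼSⱼ = 22642·10.4 + 16442·5.57 = 327058.74.
n_{55–64} = 1283·22642·10.4 / 327058.74 = 923.7.

923.7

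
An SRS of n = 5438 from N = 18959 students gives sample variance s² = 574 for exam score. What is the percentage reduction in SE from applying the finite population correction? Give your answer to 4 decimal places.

f = n/N = 5438/18959 = 0.28682947.
SE_no-fpc = √(s²/n) = 0.32489; SE_fpc = √((1−f)s²/n) = 0.27436773.
Ratio = √(1−f) = 0.84449424. Reduction = 100·(1 − 0.84449424) = 15.5506%.

15.5506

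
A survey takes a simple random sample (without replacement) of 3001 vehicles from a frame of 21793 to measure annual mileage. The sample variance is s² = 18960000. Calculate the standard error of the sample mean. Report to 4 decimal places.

73.8098

Under SRS without replacement, Var(ȳ) = (1 − f)·s²/n with f = n/N = 3001/21793 = 0.13770477.
Var(ȳ) = (1 − 0.13770477)·18960000/3001 = 0.86229523·6317.894 = 5447.8899.
SE(ȳ) = √(5447.8899) = 73.8098.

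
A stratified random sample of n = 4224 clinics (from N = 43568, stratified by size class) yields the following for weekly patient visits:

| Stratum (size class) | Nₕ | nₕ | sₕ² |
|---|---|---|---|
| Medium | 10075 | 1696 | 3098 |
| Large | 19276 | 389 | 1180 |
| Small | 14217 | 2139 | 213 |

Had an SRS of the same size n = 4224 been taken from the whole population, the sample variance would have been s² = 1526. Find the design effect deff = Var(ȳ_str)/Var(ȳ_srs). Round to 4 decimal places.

Var(ȳ_str) = Σ Wₕ²(1−fₕ)sₕ²/nₕ with Wₕ = Nₕ/43568:
  Medium: (10075/43568)²·(1−1696/10075)·3098/1696 = 0.081237689
  Large: (19276/43568)²·(1−389/19276)·1180/389 = 0.58180447
  Small: (14217/43568)²·(1−2139/14217)·213/2139 = 0.0090081697
  → Var(ȳ_str) = 0.67205033.
Var(ȳ_srs) = (1 − 4224/43568)·1526/4224 = 0.32624323.
deff = 0.67205033 / 0.32624323 = 2.0600.

2.0600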